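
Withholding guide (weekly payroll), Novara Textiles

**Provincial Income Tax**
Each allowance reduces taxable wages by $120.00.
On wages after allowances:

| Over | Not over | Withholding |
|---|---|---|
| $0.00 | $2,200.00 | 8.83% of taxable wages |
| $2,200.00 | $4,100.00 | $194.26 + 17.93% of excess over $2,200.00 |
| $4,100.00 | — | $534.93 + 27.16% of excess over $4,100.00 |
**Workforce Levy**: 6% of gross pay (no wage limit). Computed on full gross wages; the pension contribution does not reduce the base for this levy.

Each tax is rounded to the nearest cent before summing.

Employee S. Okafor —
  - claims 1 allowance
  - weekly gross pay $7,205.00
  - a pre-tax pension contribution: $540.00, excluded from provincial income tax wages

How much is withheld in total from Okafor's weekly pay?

Provincial Income Tax: taxable = $7,205.00 − $540.00 − 1×$120.00 = $6,545.00
  $534.93 + 27.16% × ($6,545.00 − $4,100.00) = $534.93 + 27.16% × $2,445.00 = $1,198.99
Workforce Levy: 6% × $7,205.00 = $432.30
Total: $1,198.99 + $432.30 = $1,631.29

$1,631.29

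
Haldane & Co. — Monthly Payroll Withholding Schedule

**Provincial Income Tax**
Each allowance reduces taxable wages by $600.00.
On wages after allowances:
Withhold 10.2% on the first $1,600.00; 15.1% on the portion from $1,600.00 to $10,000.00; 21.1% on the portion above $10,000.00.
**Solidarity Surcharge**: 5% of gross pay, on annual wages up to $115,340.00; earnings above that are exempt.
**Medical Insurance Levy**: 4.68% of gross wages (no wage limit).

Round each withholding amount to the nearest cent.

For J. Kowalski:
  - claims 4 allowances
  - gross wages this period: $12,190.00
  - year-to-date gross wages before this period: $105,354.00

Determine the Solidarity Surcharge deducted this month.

Solidarity Surcharge: cap $115,340.00 − YTD $105,354.00 = $9,986.00 subject; 5% × $9,986.00 = $499.30

$499.30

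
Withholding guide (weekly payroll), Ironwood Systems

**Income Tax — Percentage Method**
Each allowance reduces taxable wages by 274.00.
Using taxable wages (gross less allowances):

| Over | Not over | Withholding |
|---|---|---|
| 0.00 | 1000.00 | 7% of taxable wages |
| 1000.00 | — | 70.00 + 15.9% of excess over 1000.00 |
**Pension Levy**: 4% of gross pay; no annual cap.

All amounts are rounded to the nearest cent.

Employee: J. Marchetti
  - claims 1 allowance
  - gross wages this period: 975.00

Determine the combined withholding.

Income Tax: taxable = 975.00 − 1×274.00 = 701.00
  7% × 701.00 = 49.07
Pension Levy: 4% × 975.00 = 39.00
Total: 49.07 + 39.00 = 88.07

88.07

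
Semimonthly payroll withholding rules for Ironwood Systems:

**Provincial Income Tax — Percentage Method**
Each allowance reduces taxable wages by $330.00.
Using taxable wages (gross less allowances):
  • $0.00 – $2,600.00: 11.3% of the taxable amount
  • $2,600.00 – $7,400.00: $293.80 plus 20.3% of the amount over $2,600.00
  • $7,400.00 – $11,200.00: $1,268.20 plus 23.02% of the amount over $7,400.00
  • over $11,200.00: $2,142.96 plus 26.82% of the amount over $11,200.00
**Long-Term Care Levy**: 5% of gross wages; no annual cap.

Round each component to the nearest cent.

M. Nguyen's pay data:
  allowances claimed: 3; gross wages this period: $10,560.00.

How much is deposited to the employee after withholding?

Provincial Income Tax: taxable = $10,560.00 − 3×$330.00 = $9,570.00
  $1,268.20 + 23.02% × ($9,570.00 − $7,400.00) = $1,268.20 + 23.02% × $2,170.00 = $1,767.73
Long-Term Care Levy: 5% × $10,560.00 = $528.00
Total withheld: $1,767.73 + $528.00 = $2,295.73
Net pay: $10,560.00 − $2,295.73 = $8,264.27

$8,264.27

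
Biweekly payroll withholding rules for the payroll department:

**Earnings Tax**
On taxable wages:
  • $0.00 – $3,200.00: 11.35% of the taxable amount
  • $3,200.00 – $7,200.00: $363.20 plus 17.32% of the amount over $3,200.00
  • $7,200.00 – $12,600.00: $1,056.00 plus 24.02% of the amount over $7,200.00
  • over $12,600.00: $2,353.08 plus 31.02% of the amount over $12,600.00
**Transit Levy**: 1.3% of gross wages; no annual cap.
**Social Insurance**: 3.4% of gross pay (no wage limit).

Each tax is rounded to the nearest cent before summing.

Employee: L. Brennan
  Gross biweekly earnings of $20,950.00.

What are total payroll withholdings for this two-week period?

Earnings Tax: taxable = $20,950.00
  $2,353.08 + 31.02% × ($20,950.00 − $12,600.00) = $2,353.08 + 31.02% × $8,350.00 = $4,943.25
Transit Levy: 1.3% × $20,950.00 = $272.35
Social Insurance: 3.4% × $20,950.00 = $712.30
Total: $4,943.25 + $272.35 + $712.30 = $5,927.90

$5,927.90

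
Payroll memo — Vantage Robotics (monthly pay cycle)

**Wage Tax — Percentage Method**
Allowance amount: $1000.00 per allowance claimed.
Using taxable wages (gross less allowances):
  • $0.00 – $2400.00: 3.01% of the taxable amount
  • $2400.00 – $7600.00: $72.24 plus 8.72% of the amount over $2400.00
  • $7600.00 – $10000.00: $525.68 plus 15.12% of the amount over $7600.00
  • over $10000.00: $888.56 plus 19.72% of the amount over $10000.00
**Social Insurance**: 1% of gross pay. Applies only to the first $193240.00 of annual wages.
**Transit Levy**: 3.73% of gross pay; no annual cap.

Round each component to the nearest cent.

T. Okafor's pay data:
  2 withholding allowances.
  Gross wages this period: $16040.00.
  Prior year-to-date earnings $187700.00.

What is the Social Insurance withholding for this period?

Social Insurance: cap $193240.00 − YTD $187700.00 = $5540.00 subject; 1% × $5540.00 = $55.40

$55.40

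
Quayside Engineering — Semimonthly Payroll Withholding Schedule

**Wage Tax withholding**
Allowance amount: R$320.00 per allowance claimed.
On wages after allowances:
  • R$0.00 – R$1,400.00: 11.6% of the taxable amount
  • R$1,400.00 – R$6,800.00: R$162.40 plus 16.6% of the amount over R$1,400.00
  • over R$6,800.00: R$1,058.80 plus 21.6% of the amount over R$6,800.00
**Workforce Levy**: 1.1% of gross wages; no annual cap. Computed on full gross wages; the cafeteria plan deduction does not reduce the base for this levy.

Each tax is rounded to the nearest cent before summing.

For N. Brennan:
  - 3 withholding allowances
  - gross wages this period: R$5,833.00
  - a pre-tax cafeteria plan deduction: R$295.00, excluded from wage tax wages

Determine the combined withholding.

R$754.11

Wage Tax: taxable = R$5,833.00 − R$295.00 − 3×R$320.00 = R$4,578.00
  R$162.40 + 16.6% × (R$4,578.00 − R$1,400.00) = R$162.40 + 16.6% × R$3,178.00 = R$689.95
Workforce Levy: 1.1% × R$5,833.00 = R$64.16
Total: R$689.95 + R$64.16 = R$754.11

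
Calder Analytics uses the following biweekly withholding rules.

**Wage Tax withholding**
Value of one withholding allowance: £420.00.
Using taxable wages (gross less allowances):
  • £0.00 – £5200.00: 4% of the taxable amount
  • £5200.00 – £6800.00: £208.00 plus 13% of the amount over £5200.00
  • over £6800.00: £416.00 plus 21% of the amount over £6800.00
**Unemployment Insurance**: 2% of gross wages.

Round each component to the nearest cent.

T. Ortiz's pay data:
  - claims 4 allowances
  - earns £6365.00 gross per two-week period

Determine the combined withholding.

Wage Tax: taxable = £6365.00 − 4×£420.00 = £4685.00
  4% × £4685.00 = £187.40
Unemployment Insurance: 2% × £6365.00 = £127.30
Total: £187.40 + £127.30 = £314.70

£314.70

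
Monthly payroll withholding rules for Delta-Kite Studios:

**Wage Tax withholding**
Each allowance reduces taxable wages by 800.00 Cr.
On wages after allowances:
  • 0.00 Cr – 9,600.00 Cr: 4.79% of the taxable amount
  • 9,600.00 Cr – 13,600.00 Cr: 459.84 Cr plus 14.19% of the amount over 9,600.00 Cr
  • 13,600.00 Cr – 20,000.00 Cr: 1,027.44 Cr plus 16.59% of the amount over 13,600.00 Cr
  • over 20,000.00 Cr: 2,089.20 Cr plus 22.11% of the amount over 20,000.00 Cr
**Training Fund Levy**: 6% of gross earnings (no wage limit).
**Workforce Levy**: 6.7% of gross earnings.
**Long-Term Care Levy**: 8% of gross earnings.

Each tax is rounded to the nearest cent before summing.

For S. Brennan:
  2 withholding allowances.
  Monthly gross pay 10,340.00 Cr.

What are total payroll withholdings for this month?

Wage Tax: taxable = 10,340.00 Cr − 2×800.00 Cr = 8,740.00 Cr
  4.79% × 8,740.00 Cr = 418.65 Cr
Training Fund Levy: 6% × 10,340.00 Cr = 620.40 Cr
Workforce Levy: 6.7% × 10,340.00 Cr = 692.78 Cr
Long-Term Care Levy: 8% × 10,340.00 Cr = 827.20 Cr
Total: 418.65 Cr + 620.40 Cr + 692.78 Cr + 827.20 Cr = 2,559.03 Cr

2,559.03 Cr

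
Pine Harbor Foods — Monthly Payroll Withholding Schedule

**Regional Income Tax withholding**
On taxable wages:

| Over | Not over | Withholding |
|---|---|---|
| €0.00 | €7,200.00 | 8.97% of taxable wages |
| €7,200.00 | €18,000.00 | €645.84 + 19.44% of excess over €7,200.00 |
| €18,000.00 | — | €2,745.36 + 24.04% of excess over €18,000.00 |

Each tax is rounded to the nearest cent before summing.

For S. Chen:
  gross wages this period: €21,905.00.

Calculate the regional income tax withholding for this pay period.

€3,684.12

Regional Income Tax: taxable = €21,905.00
  €2,745.36 + 24.04% × (€21,905.00 − €18,000.00) = €2,745.36 + 24.04% × €3,905.00 = €3,684.12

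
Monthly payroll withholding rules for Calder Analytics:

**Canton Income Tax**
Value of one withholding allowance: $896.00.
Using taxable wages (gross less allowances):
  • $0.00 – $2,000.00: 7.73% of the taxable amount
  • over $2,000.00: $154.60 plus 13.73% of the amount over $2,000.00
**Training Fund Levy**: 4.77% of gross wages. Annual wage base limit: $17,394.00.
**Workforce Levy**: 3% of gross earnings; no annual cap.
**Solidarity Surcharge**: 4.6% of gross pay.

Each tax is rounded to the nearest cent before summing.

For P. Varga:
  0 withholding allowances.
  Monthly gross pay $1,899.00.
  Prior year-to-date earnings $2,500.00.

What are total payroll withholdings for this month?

Canton Income Tax: taxable = $1,899.00
  7.73% × $1,899.00 = $146.79
Training Fund Levy: 4.77% × $1,899.00 = $90.58
Workforce Levy: 3% × $1,899.00 = $56.97
Solidarity Surcharge: 4.6% × $1,899.00 = $87.35
Total: $146.79 + $90.58 + $56.97 + $87.35 = $381.69

$381.69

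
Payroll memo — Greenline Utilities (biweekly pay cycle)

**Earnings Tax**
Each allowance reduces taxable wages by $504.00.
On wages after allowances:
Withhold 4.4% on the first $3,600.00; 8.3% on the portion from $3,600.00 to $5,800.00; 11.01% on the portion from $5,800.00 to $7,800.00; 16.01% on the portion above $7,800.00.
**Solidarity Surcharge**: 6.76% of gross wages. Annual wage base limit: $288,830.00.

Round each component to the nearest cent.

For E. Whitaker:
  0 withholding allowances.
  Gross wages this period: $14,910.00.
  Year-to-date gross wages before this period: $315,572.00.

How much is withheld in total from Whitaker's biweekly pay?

Earnings Tax: taxable = $14,910.00
  $561.20 + 16.01% × ($14,910.00 − $7,800.00) = $561.20 + 16.01% × $7,110.00 = $1,699.51
Solidarity Surcharge: YTD $315,572.00 ≥ cap $288,830.00 → $0.00
Total: $1,699.51 + $0.00 = $1,699.51

$1,699.51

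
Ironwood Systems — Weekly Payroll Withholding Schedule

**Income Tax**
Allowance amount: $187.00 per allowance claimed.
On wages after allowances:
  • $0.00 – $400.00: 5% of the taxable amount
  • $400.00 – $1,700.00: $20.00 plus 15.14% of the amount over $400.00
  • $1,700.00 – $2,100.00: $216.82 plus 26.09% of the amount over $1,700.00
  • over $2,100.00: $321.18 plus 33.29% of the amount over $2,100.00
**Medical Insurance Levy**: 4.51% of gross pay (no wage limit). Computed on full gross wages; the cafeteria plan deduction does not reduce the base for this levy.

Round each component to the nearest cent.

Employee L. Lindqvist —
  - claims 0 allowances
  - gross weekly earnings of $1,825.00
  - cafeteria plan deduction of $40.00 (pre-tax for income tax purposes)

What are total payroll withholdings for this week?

Income Tax: taxable = $1,825.00 − $40.00 = $1,785.00
  $216.82 + 26.09% × ($1,785.00 − $1,700.00) = $216.82 + 26.09% × $85.00 = $239.00
Medical Insurance Levy: 4.51% × $1,825.00 = $82.31
Total: $239.00 + $82.31 = $321.31

$321.31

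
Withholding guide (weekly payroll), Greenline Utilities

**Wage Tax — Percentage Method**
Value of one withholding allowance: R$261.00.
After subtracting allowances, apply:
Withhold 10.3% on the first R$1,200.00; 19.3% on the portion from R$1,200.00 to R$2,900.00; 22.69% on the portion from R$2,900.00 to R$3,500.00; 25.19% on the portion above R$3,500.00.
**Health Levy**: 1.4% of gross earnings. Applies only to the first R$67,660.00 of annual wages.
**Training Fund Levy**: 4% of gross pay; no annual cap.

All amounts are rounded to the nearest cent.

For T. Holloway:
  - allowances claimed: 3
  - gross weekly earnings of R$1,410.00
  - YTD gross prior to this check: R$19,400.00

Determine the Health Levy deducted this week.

R$19.74

Health Levy: 1.4% × R$1,410.00 = R$19.74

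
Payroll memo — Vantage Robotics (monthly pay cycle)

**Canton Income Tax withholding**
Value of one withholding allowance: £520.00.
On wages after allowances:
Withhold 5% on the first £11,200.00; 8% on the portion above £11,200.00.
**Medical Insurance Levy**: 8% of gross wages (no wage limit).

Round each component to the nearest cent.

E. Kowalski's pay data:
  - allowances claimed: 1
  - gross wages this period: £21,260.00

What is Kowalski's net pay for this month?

£18,236.00

Canton Income Tax: taxable = £21,260.00 − 1×£520.00 = £20,740.00
  £560.00 + 8% × (£20,740.00 − £11,200.00) = £560.00 + 8% × £9,540.00 = £1,323.20
Medical Insurance Levy: 8% × £21,260.00 = £1,700.80
Total withheld: £1,323.20 + £1,700.80 = £3,024.00
Net pay: £21,260.00 − £3,024.00 = £18,236.00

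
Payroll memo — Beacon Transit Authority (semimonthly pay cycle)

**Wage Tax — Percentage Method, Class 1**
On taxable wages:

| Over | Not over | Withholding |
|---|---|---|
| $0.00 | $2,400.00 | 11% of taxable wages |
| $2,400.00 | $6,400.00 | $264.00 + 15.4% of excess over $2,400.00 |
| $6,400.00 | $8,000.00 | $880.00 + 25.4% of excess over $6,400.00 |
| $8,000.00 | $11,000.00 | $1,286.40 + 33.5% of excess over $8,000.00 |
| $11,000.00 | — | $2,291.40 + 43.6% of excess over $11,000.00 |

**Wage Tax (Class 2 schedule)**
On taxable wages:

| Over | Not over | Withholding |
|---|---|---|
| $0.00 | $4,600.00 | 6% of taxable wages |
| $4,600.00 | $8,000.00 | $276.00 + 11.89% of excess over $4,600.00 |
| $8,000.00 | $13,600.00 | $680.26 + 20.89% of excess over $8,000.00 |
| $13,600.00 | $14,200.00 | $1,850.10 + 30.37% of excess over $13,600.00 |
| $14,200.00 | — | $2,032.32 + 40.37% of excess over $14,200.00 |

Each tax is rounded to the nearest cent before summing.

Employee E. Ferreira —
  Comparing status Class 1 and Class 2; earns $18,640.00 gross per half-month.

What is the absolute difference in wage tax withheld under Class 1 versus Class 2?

$1,797.69

Wage Tax (Class 1): taxable = $18,640.00
  $2,291.40 + 43.6% × ($18,640.00 − $11,000.00) = $2,291.40 + 43.6% × $7,640.00 = $5,622.44
Wage Tax (Class 2): taxable = $18,640.00
  $2,032.32 + 40.37% × ($18,640.00 − $14,200.00) = $2,032.32 + 40.37% × $4,440.00 = $3,824.75
Difference: |$5,622.44 − $3,824.75| = $1,797.69 (higher under Class 1)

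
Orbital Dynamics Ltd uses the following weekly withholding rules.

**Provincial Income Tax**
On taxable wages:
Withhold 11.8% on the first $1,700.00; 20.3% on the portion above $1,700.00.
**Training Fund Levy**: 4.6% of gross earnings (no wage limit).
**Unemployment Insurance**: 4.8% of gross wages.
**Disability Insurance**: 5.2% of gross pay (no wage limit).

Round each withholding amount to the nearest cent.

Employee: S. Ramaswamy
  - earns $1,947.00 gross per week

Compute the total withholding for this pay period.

$535.00

Provincial Income Tax: taxable = $1,947.00
  $200.60 + 20.3% × ($1,947.00 − $1,700.00) = $200.60 + 20.3% × $247.00 = $250.74
Training Fund Levy: 4.6% × $1,947.00 = $89.56
Unemployment Insurance: 4.8% × $1,947.00 = $93.46
Disability Insurance: 5.2% × $1,947.00 = $101.24
Total: $250.74 + $89.56 + $93.46 + $101.24 = $535.00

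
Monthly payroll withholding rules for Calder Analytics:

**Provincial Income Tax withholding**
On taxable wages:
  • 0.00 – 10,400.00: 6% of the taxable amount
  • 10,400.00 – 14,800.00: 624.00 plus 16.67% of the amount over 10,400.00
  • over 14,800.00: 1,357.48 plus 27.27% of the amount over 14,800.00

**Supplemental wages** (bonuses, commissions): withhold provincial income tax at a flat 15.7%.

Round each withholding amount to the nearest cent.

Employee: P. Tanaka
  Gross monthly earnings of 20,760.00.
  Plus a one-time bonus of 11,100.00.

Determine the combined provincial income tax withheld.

Provincial Income Tax: taxable = 20,760.00
  1,357.48 + 27.27% × (20,760.00 − 14,800.00) = 1,357.48 + 27.27% × 5,960.00 = 2,982.77
Supplemental (15.7% flat on bonus): 15.7% × 11,100.00 = 1,742.70
Total provincial income tax: 2,982.77 + 1,742.70 = 4,725.47

4,725.47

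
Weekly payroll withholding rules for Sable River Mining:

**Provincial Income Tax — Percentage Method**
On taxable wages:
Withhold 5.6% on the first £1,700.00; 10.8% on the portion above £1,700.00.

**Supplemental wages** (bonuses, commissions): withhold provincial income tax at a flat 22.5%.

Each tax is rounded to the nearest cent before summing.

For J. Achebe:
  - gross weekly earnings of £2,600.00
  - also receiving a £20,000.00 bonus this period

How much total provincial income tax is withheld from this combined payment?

Provincial Income Tax: taxable = £2,600.00
  £95.20 + 10.8% × (£2,600.00 − £1,700.00) = £95.20 + 10.8% × £900.00 = £192.40
Supplemental (22.5% flat on bonus): 22.5% × £20,000.00 = £4,500.00
Total provincial income tax: £192.40 + £4,500.00 = £4,692.40

£4,692.40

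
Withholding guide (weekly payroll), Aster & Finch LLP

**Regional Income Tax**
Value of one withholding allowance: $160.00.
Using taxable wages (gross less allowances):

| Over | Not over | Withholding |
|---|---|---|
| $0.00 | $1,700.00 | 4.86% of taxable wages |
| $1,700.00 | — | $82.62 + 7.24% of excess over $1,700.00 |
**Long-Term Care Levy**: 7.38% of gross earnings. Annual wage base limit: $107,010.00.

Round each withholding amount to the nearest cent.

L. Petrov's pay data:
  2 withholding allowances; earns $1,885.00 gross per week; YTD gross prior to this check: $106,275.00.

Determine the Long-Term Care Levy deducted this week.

Long-Term Care Levy: cap $107,010.00 − YTD $106,275.00 = $735.00 subject; 7.38% × $735.00 = $54.24

$54.24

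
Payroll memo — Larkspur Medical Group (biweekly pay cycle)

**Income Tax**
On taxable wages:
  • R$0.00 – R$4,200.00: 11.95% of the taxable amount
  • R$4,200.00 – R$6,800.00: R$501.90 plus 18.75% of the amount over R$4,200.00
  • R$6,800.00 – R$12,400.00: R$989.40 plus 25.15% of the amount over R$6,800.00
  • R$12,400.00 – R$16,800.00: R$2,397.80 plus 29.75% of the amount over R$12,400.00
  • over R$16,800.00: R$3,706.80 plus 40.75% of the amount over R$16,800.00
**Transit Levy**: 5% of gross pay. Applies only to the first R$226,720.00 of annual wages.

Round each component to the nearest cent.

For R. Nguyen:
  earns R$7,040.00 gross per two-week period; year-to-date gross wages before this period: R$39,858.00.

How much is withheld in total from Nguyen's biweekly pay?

Income Tax: taxable = R$7,040.00
  R$989.40 + 25.15% × (R$7,040.00 − R$6,800.00) = R$989.40 + 25.15% × R$240.00 = R$1,049.76
Transit Levy: 5% × R$7,040.00 = R$352.00
Total: R$1,049.76 + R$352.00 = R$1,401.76

R$1,401.76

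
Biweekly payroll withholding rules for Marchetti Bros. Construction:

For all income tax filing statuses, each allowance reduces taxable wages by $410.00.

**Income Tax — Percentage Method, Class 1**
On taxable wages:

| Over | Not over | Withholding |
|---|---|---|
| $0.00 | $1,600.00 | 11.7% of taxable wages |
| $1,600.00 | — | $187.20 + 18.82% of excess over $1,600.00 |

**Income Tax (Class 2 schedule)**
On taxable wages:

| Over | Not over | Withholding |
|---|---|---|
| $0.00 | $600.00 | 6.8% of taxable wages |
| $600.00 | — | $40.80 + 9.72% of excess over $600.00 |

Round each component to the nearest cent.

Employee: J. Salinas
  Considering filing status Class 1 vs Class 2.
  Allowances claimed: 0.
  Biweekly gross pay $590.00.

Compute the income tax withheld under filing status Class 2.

Income Tax (Class 2): taxable = $590.00
  6.8% × $590.00 = $40.12

$40.12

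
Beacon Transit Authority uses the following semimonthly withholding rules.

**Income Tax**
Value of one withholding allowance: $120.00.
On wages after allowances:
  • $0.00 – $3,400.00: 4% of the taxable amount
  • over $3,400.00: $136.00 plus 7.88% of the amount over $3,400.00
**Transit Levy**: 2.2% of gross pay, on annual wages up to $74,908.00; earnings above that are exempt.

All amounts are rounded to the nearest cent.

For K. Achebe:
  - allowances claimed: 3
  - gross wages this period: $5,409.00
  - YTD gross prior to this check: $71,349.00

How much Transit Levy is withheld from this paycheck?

Transit Levy: cap $74,908.00 − YTD $71,349.00 = $3,559.00 subject; 2.2% × $3,559.00 = $78.30

$78.30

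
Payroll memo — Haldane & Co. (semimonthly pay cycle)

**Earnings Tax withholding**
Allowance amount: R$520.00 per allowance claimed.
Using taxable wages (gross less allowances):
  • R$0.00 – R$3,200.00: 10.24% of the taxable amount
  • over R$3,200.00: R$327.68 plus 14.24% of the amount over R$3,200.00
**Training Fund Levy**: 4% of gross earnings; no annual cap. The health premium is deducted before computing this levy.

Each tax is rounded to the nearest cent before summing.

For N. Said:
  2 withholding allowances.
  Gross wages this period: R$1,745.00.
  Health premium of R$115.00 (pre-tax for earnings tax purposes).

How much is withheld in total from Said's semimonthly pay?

Earnings Tax: taxable = R$1,745.00 − R$115.00 − 2×R$520.00 = R$590.00
  10.24% × R$590.00 = R$60.42
Training Fund Levy: 4% × R$1,630.00 = R$65.20
Total: R$60.42 + R$65.20 = R$125.62

R$125.62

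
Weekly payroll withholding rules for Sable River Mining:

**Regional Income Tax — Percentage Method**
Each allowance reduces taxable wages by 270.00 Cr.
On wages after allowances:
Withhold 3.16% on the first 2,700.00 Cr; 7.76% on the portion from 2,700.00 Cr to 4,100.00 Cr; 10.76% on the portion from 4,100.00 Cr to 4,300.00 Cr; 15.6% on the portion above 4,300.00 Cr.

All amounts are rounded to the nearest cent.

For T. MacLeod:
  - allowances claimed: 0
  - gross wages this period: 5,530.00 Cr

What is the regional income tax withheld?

407.36 Cr

Regional Income Tax: taxable = 5,530.00 Cr
  215.48 Cr + 15.6% × (5,530.00 Cr − 4,300.00 Cr) = 215.48 Cr + 15.6% × 1,230.00 Cr = 407.36 Cr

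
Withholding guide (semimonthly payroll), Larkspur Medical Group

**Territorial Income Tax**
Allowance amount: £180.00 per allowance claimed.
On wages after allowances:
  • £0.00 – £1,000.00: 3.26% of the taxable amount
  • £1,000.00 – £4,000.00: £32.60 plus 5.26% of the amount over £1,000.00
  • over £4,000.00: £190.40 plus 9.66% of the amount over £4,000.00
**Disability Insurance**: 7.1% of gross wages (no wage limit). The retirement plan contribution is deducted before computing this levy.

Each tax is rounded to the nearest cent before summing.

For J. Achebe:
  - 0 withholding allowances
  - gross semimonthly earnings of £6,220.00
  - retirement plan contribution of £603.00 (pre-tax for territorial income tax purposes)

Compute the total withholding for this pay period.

Territorial Income Tax: taxable = £6,220.00 − £603.00 = £5,617.00
  £190.40 + 9.66% × (£5,617.00 − £4,000.00) = £190.40 + 9.66% × £1,617.00 = £346.60
Disability Insurance: 7.1% × £5,617.00 = £398.81
Total: £346.60 + £398.81 = £745.41

£745.41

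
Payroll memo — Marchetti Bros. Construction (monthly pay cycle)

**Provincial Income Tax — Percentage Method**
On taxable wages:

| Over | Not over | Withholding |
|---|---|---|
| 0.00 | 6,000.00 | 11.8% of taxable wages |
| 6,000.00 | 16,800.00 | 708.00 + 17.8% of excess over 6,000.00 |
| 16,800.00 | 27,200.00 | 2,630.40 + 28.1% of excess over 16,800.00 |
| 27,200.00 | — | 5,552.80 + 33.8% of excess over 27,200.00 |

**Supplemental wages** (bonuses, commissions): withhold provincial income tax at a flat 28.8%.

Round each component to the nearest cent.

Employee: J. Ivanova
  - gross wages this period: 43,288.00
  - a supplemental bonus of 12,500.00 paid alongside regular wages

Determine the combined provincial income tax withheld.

Provincial Income Tax: taxable = 43,288.00
  5,552.80 + 33.8% × (43,288.00 − 27,200.00) = 5,552.80 + 33.8% × 16,088.00 = 10,990.54
Supplemental (28.8% flat on bonus): 28.8% × 12,500.00 = 3,600.00
Total provincial income tax: 10,990.54 + 3,600.00 = 14,590.54

14,590.54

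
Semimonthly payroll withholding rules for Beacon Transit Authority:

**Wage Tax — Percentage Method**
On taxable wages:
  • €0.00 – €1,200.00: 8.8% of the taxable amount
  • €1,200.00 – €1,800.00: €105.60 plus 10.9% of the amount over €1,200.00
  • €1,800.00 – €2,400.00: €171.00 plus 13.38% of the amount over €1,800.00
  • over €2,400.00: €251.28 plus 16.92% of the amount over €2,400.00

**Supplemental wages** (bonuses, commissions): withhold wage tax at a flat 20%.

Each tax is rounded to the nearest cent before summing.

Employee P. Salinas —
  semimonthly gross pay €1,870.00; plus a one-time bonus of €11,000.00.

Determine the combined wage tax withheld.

Wage Tax: taxable = €1,870.00
  €171.00 + 13.38% × (€1,870.00 − €1,800.00) = €171.00 + 13.38% × €70.00 = €180.37
Supplemental (20% flat on bonus): 20% × €11,000.00 = €2,200.00
Total wage tax: €180.37 + €2,200.00 = €2,380.37

€2,380.37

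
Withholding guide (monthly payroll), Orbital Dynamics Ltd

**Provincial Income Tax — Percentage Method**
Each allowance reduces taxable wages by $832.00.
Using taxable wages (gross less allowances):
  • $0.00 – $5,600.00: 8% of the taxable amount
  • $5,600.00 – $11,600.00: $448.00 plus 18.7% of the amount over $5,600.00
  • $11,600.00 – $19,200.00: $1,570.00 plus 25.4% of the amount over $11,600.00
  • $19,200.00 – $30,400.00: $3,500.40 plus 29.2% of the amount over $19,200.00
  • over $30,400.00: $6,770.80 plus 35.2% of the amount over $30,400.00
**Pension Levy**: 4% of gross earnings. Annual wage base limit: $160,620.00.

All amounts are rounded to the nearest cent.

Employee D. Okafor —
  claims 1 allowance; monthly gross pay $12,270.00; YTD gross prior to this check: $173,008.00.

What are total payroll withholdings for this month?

Provincial Income Tax: taxable = $12,270.00 − 1×$832.00 = $11,438.00
  $448.00 + 18.7% × ($11,438.00 − $5,600.00) = $448.00 + 18.7% × $5,838.00 = $1,539.71
Pension Levy: YTD $173,008.00 ≥ cap $160,620.00 → $0.00
Total: $1,539.71 + $0.00 = $1,539.71

$1,539.71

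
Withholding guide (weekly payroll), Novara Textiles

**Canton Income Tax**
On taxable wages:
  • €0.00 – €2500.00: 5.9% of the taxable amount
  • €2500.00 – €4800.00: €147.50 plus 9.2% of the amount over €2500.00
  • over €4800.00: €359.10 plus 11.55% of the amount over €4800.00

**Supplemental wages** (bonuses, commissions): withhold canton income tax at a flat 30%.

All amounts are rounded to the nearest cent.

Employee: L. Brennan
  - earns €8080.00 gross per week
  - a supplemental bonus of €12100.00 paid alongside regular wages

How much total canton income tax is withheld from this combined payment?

Canton Income Tax: taxable = €8080.00
  €359.10 + 11.55% × (€8080.00 − €4800.00) = €359.10 + 11.55% × €3280.00 = €737.94
Supplemental (30% flat on bonus): 30% × €12100.00 = €3630.00
Total canton income tax: €737.94 + €3630.00 = €4367.94

€4367.94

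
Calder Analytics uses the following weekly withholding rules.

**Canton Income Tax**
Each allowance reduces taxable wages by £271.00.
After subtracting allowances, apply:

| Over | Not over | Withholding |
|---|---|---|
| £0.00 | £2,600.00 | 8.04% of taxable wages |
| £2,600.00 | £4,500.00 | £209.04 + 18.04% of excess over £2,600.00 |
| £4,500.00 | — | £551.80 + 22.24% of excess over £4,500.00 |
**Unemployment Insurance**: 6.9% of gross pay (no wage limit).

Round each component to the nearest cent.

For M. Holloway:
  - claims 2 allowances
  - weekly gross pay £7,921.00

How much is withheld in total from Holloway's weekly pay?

£1,738.64

Canton Income Tax: taxable = £7,921.00 − 2×£271.00 = £7,379.00
  £551.80 + 22.24% × (£7,379.00 − £4,500.00) = £551.80 + 22.24% × £2,879.00 = £1,192.09
Unemployment Insurance: 6.9% × £7,921.00 = £546.55
Total: £1,192.09 + £546.55 = £1,738.64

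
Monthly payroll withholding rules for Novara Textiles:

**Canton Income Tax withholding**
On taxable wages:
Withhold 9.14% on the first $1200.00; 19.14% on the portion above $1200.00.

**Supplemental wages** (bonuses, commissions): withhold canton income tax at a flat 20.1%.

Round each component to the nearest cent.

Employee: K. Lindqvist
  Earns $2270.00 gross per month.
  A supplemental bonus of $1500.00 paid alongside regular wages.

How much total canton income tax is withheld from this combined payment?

$615.98

Canton Income Tax: taxable = $2270.00
  $109.68 + 19.14% × ($2270.00 − $1200.00) = $109.68 + 19.14% × $1070.00 = $314.48
Supplemental (20.1% flat on bonus): 20.1% × $1500.00 = $301.50
Total canton income tax: $314.48 + $301.50 = $615.98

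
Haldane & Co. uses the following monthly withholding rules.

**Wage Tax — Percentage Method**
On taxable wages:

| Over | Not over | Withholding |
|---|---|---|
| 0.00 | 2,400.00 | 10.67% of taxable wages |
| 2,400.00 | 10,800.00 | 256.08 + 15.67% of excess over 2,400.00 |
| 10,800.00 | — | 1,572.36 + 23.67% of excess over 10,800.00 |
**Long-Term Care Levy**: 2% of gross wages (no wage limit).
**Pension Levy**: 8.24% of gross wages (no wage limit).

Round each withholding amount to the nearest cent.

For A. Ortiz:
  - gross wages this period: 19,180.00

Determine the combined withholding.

Wage Tax: taxable = 19,180.00
  1,572.36 + 23.67% × (19,180.00 − 10,800.00) = 1,572.36 + 23.67% × 8,380.00 = 3,555.91
Long-Term Care Levy: 2% × 19,180.00 = 383.60
Pension Levy: 8.24% × 19,180.00 = 1,580.43
Total: 3,555.91 + 383.60 + 1,580.43 = 5,519.94

5,519.94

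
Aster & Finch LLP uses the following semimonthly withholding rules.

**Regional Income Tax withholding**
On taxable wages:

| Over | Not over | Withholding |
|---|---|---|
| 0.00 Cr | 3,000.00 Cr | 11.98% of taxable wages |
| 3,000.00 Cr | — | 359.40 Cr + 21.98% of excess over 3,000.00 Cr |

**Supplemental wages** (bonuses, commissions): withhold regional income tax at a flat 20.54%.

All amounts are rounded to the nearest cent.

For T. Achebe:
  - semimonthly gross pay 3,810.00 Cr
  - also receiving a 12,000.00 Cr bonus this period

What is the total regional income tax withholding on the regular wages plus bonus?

Regional Income Tax: taxable = 3,810.00 Cr
  359.40 Cr + 21.98% × (3,810.00 Cr − 3,000.00 Cr) = 359.40 Cr + 21.98% × 810.00 Cr = 537.44 Cr
Supplemental (20.54% flat on bonus): 20.54% × 12,000.00 Cr = 2,464.80 Cr
Total regional income tax: 537.44 Cr + 2,464.80 Cr = 3,002.24 Cr

3,002.24 Cr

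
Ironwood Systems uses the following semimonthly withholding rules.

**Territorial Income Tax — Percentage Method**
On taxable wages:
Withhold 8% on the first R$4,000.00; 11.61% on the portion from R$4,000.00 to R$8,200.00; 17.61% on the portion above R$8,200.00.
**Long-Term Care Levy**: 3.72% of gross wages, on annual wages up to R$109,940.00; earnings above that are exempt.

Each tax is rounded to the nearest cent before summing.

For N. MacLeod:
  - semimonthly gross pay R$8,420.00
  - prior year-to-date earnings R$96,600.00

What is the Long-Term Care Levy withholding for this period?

R$313.22

Long-Term Care Levy: 3.72% × R$8,420.00 = R$313.22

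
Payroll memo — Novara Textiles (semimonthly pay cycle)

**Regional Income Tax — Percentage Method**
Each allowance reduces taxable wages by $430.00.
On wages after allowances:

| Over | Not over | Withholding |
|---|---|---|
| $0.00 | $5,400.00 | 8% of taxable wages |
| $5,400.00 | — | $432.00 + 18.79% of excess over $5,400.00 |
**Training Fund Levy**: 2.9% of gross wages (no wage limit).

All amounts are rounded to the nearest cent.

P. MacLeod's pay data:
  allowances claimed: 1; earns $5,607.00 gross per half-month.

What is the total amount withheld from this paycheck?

Regional Income Tax: taxable = $5,607.00 − 1×$430.00 = $5,177.00
  8% × $5,177.00 = $414.16
Training Fund Levy: 2.9% × $5,607.00 = $162.60
Total: $414.16 + $162.60 = $576.76

$576.76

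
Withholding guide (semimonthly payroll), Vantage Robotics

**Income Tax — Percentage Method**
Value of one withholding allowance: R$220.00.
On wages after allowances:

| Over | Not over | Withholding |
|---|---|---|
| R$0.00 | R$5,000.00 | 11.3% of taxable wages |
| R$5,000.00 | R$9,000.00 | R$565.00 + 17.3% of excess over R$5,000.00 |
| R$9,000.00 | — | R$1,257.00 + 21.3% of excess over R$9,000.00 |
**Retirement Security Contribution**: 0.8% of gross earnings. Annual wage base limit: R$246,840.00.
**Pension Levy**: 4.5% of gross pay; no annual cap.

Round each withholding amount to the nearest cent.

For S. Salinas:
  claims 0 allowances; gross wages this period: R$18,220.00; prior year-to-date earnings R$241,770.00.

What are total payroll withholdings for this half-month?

R$4,081.32

Income Tax: taxable = R$18,220.00
  R$1,257.00 + 21.3% × (R$18,220.00 − R$9,000.00) = R$1,257.00 + 21.3% × R$9,220.00 = R$3,220.86
Retirement Security Contribution: cap R$246,840.00 − YTD R$241,770.00 = R$5,070.00 subject; 0.8% × R$5,070.00 = R$40.56
Pension Levy: 4.5% × R$18,220.00 = R$819.90
Total: R$3,220.86 + R$40.56 + R$819.90 = R$4,081.32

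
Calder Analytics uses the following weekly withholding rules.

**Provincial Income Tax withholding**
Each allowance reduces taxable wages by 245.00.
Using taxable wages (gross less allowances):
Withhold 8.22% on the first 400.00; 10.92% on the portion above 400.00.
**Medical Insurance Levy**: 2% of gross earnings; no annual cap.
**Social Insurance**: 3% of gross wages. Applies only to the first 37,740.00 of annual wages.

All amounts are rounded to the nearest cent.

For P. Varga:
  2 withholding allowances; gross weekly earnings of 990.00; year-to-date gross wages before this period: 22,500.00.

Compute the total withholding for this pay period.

Provincial Income Tax: taxable = 990.00 − 2×245.00 = 500.00
  32.88 + 10.92% × (500.00 − 400.00) = 32.88 + 10.92% × 100.00 = 43.80
Medical Insurance Levy: 2% × 990.00 = 19.80
Social Insurance: 3% × 990.00 = 29.70
Total: 43.80 + 19.80 + 29.70 = 93.30

93.30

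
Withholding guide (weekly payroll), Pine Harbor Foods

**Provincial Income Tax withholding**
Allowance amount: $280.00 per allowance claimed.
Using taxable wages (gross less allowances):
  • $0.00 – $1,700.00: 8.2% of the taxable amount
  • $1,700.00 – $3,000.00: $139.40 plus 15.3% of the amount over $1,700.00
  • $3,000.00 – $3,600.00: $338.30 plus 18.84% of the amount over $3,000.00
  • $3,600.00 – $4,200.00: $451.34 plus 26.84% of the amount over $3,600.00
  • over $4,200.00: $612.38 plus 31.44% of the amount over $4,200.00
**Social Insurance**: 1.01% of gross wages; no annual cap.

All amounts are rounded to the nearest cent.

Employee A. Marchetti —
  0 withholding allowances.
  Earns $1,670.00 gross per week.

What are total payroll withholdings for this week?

$153.81

Provincial Income Tax: taxable = $1,670.00
  8.2% × $1,670.00 = $136.94
Social Insurance: 1.01% × $1,670.00 = $16.87
Total: $136.94 + $16.87 = $153.81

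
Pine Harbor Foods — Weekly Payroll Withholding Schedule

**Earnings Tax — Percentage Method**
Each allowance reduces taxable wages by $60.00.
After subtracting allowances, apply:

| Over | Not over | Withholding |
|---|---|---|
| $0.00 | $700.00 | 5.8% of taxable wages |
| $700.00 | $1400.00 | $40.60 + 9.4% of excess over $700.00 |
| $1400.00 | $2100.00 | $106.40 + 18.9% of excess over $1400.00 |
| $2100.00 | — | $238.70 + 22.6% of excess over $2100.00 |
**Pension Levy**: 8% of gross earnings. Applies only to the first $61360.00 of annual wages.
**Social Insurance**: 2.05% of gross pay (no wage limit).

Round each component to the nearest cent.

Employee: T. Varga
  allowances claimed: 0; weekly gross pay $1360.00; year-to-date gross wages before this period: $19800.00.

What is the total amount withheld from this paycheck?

Earnings Tax: taxable = $1360.00
  $40.60 + 9.4% × ($1360.00 − $700.00) = $40.60 + 9.4% × $660.00 = $102.64
Pension Levy: 8% × $1360.00 = $108.80
Social Insurance: 2.05% × $1360.00 = $27.88
Total: $102.64 + $108.80 + $27.88 = $239.32

$239.32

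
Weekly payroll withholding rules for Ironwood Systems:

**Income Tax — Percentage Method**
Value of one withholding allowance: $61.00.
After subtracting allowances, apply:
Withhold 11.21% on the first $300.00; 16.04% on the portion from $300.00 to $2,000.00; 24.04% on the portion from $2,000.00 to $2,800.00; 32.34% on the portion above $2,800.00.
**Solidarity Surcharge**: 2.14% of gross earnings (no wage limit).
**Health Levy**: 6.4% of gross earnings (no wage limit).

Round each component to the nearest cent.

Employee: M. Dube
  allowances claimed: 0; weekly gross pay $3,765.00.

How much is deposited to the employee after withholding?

Income Tax: taxable = $3,765.00
  $498.63 + 32.34% × ($3,765.00 − $2,800.00) = $498.63 + 32.34% × $965.00 = $810.71
Solidarity Surcharge: 2.14% × $3,765.00 = $80.57
Health Levy: 6.4% × $3,765.00 = $240.96
Total withheld: $810.71 + $80.57 + $240.96 = $1,132.24
Net pay: $3,765.00 − $1,132.24 = $2,632.76

$2,632.76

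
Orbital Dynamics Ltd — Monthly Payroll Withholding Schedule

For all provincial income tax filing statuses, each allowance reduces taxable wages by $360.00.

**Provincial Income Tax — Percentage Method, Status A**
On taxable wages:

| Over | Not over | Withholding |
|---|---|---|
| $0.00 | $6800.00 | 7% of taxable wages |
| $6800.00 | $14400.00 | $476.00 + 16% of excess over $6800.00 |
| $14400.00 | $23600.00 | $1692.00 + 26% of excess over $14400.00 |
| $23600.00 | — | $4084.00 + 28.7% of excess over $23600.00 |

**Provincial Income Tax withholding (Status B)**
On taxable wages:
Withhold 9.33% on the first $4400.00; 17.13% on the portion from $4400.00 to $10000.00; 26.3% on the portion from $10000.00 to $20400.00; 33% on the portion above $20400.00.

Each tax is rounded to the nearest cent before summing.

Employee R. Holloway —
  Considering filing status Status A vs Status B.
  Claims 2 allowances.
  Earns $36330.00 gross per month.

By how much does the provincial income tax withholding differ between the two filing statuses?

Provincial Income Tax (Status A): taxable = $36330.00 − 2×$360.00 = $35610.00
  $4084.00 + 28.7% × ($35610.00 − $23600.00) = $4084.00 + 28.7% × $12010.00 = $7530.87
Provincial Income Tax (Status B): taxable = $36330.00 − 2×$360.00 = $35610.00
  $4105.00 + 33% × ($35610.00 − $20400.00) = $4105.00 + 33% × $15210.00 = $9124.30
Difference: |$7530.87 − $9124.30| = $1593.43 (higher under Status B)

$1593.43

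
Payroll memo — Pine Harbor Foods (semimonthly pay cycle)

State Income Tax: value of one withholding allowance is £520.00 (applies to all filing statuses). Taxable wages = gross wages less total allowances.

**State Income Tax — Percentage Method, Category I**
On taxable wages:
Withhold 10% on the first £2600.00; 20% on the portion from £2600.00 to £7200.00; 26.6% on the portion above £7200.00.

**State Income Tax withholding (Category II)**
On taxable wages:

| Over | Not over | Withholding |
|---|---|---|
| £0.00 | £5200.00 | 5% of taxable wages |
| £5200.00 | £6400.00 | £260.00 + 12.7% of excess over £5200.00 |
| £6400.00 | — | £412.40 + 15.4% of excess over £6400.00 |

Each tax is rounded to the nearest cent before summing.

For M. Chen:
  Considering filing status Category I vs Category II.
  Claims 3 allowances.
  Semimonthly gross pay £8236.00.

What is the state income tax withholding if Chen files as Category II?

£454.90

State Income Tax (Category II): taxable = £8236.00 − 3×£520.00 = £6676.00
  £412.40 + 15.4% × (£6676.00 − £6400.00) = £412.40 + 15.4% × £276.00 = £454.90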